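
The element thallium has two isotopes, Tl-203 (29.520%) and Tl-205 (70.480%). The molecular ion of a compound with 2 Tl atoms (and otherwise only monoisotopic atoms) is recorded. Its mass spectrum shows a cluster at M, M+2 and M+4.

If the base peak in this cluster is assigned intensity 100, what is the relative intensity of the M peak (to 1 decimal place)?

17.5

(0.29520 + 0.70480)^2 gives M 0.0871, M+2 0.4161, M+4 0.4967; the largest is M+4.
P(M+4) = C(2,2) × 0.29520^0 × 0.70480^2 = 1 × 1.0000 × 0.49674304 = 0.496743 (base)
P(M) = C(2,0) × 0.29520^2 × 0.70480^0 = 1 × 0.08714304 × 1.0000 = 0.087143
Relative intensity = 0.087143 / 0.496743 × 100 = 17.5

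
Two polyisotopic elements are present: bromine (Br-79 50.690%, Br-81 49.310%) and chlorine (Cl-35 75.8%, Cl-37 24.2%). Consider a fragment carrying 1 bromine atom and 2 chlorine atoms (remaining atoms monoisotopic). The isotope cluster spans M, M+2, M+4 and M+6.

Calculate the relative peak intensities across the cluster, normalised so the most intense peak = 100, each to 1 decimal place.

62.1 : 100.0 : 44.9 : 6.2

Bromine pattern (n=1): 0.5069 : 0.4931
Chlorine pattern (n=2): 0.574564 : 0.366872 : 0.058564
Convolve the two distributions (both contribute in 2-u steps):
  M: 0.5069×0.574564 = 0.291246
  M+2: 0.5069×0.366872 + 0.4931×0.574564 = 0.469285
  M+4: 0.5069×0.058564 + 0.4931×0.366872 = 0.210591
  M+6: 0.4931×0.058564 = 0.028878
Scale to base peak (0.469285) = 100: 62.1 : 100.0 : 44.9 : 6.2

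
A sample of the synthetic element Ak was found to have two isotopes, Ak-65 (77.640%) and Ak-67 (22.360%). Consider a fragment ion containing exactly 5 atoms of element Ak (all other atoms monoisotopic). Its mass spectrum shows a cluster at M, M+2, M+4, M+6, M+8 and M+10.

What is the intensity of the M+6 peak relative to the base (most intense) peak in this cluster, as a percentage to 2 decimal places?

16.59%

Term probabilities: M 0.2821, M+2 0.4062, M+4 0.2340, M+6 0.0674, M+8 0.0097, M+10 0.0006. Base peak = M+2.
P(M+2) = C(5,1) × 0.77640^4 × 0.22360^1 = 5 × 0.36336417 × 0.2236 = 0.406241 (base)
P(M+6) = C(5,3) × 0.77640^2 × 0.22360^3 = 10 × 0.60279696 × 0.01117932 = 0.067389
Relative intensity = 0.067389 / 0.406241 × 100 = 16.59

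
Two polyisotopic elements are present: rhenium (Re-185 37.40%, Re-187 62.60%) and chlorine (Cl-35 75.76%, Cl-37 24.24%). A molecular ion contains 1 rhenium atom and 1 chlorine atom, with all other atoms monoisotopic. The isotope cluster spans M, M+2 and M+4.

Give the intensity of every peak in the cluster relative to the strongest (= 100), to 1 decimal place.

50.2 : 100.0 : 26.9

Rhenium pattern (n=1): 0.3740 : 0.6260
Chlorine pattern (n=1): 0.7576 : 0.2424
Convolve the two distributions (both contribute in 2-u steps):
  M: 0.3740×0.7576 = 0.283342
  M+2: 0.3740×0.2424 + 0.6260×0.7576 = 0.564915
  M+4: 0.6260×0.2424 = 0.151742
Scale to base peak (0.564915) = 100: 50.2 : 100.0 : 26.9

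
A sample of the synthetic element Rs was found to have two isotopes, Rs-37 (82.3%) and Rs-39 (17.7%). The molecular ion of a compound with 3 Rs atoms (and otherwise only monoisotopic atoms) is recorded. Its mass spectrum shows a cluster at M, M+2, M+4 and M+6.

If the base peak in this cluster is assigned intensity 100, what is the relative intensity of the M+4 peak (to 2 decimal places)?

13.88

Binomial terms of (0.823 + 0.177)^3: M 0.5574, M+2 0.3597, M+4 0.0774, M+6 0.0055 → M is the base peak.
P(M) = C(3,0) × 0.823^3 × 0.177^0 = 1 × 0.55744177 × 1.0000 = 0.557442 (base)
P(M+4) = C(3,2) × 0.823^1 × 0.177^2 = 3 × 0.8230 × 0.031329 = 0.077351
Relative intensity = 0.077351 / 0.557442 × 100 = 13.88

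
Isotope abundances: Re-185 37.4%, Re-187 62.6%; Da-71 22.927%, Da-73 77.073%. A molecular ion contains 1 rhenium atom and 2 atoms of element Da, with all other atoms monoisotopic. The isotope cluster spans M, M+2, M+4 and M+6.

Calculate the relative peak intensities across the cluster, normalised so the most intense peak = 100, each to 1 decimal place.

Rhenium pattern (n=1): 0.3740 : 0.6260
Element Da pattern (n=2): 0.05256473 : 0.35341053 : 0.59402473
Convolve the two distributions (both contribute in 2-u steps):
  M: 0.3740×0.05256473 = 0.019659
  M+2: 0.3740×0.35341053 + 0.6260×0.05256473 = 0.165081
  M+4: 0.3740×0.59402473 + 0.6260×0.35341053 = 0.443400
  M+6: 0.6260×0.59402473 = 0.371859
Scale to base peak (0.443400) = 100: 4.4 : 37.2 : 100.0 : 83.9

4.4 : 37.2 : 100.0 : 83.9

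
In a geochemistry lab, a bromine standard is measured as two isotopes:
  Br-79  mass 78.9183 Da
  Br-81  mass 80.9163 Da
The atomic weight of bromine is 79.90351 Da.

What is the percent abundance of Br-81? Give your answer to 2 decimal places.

With x = fraction of Br-79 (so Br-81 is 1 − x):
78.9183·x + 80.9163·(1 − x) = 79.90351
(78.9183 − 80.9163)·x = 79.90351 − 80.9163
x = -1.01279 / -1.9980 = 0.50690 → 50.69% Br-79, 49.31% Br-81.

49.31%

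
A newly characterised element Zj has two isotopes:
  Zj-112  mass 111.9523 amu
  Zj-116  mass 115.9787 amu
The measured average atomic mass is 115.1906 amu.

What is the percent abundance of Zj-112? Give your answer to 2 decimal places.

19.57%

Writing the weighted mean with unknown fraction x of Zj-112:
111.9523·x + 115.9787·(1 − x) = 115.1906
(111.9523 − 115.9787)·x = 115.1906 − 115.9787
x = -0.7881 / -4.0264 = 0.19573 → 19.57% Zj-112, 80.43% Zj-116.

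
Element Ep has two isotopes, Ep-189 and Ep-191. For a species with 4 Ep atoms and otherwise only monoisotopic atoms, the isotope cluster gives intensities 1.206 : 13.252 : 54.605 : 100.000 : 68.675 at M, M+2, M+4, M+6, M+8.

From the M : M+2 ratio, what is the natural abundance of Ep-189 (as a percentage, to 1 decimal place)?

Write p for the Ep-189 fraction. I(M+2)/I(M) = [C(4,1)·p^3·(1−p)] / p^4 = 4·(1−p)/p = 13.252/1.206 = 10.9884
(1−p)/p = 10.9884/4 = 2.7471  ⇒  p = 1/(1 + 2.7471) = 0.2669
Ep-189: 26.7%, Ep-191: 73.3%.

26.7%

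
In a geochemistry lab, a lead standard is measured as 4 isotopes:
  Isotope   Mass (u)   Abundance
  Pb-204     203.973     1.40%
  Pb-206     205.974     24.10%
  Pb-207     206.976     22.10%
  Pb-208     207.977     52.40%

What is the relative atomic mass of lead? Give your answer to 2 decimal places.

Ar = Σ fᵢ·mᵢ = 0.0140 × 203.973 + 0.2410 × 205.974 + 0.2210 × 206.976 + 0.5240 × 207.977
= 2.8556 + 49.6397 + 45.7417 + 108.9799 = 207.2169 u

207.22 u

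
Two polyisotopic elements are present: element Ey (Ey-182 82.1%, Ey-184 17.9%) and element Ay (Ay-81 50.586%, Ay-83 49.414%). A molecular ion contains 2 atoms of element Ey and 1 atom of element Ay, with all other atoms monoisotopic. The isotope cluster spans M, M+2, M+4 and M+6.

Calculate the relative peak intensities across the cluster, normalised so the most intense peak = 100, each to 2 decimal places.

Element Ey pattern (n=2): 0.674041 : 0.293918 : 0.032041
Element Ay pattern (n=1): 0.50586 : 0.49414
Convolve the two distributions (both contribute in 2-u steps):
  M: 0.674041×0.50586 = 0.340970
  M+2: 0.674041×0.49414 + 0.293918×0.50586 = 0.481752
  M+4: 0.293918×0.49414 + 0.032041×0.50586 = 0.161445
  M+6: 0.032041×0.49414 = 0.015833
Scale to base peak (0.481752) = 100: 70.78 : 100.00 : 33.51 : 3.29

70.78 : 100.00 : 33.51 : 3.29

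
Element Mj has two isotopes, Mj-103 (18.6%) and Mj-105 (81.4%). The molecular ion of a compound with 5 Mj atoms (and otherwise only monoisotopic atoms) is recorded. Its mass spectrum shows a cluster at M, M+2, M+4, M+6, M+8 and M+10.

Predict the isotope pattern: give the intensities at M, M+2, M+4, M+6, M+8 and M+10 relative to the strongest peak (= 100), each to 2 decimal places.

0.05 : 1.19 : 10.44 : 45.70 : 100.00 : 87.53

Each Mj atom is independently Mj-103 (p = 0.186) or Mj-105 (q = 0.814); the cluster is the binomial expansion (p + q)^5.
P(M) = 0.186^5 = 0.000223
P(M+2) = 5 × 0.186^4 × 0.814^1 = 0.004871
P(M+4) = 10 × 0.186^3 × 0.814^2 = 0.042637
P(M+6) = 10 × 0.186^2 × 0.814^3 = 0.186595
P(M+8) = 5 × 0.186^1 × 0.814^4 = 0.408301
P(M+10) = 0.814^5 = 0.357373
The M+8 peak is largest (0.408301); scaling to 100 gives 0.05 : 1.19 : 10.44 : 45.70 : 100.00 : 87.53.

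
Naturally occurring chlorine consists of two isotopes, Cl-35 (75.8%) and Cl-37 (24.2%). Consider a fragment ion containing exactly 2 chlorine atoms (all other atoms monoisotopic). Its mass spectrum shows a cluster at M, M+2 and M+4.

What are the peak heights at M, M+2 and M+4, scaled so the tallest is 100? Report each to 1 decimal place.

Each Cl atom is independently Cl-35 (p = 0.758) or Cl-37 (q = 0.242); the cluster is the binomial expansion (p + q)^2.
P(M) = 0.758^2 = 0.574564
P(M+2) = 2 × 0.758^1 × 0.242^1 = 0.366872
P(M+4) = 0.242^2 = 0.058564
The M peak is largest (0.574564); scaling to 100 gives 100.0 : 63.9 : 10.2.

100.0 : 63.9 : 10.2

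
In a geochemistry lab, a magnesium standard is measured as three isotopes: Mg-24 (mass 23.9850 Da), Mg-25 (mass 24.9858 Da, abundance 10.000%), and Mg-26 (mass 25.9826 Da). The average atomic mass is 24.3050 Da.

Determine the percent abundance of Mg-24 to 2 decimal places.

78.99%

The remaining 90.000% is split between Mg-24 (fraction x) and Mg-26 (fraction 0.90000 − x).
Substituting: 23.9850x + 25.9826(0.90000 − x) = 21.80642
(23.9850 − 25.9826)x = -1.57792  ⇒  x = 0.78991, y = 0.11009
Mg-24: 78.99%, Mg-26: 11.01%.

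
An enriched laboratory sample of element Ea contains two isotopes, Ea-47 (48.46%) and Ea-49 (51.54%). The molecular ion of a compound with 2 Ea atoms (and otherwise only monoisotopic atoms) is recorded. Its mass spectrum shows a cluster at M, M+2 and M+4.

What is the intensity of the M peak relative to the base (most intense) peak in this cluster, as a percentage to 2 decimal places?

Binomial terms of (0.4846 + 0.5154)^2: M 0.2348, M+2 0.4995, M+4 0.2656 → M+2 is the base peak.
P(M+2) = C(2,1) × 0.4846^1 × 0.5154^1 = 2 × 0.4846 × 0.5154 = 0.499526 (base)
P(M) = C(2,0) × 0.4846^2 × 0.5154^0 = 1 × 0.23483716 × 1.0000 = 0.234837
Relative intensity = 0.234837 / 0.499526 × 100 = 47.01

47.01%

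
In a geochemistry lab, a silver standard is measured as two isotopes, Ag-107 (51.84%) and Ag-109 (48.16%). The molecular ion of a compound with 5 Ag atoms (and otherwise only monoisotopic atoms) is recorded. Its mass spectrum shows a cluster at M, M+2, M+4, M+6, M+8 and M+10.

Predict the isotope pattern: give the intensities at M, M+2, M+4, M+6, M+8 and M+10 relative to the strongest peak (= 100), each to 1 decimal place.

The 5 Ag atoms are independent, so intensities follow the terms of (0.5184 + 0.4816)^5.
P(M) = 0.5184^5 = 0.037439
P(M+2) = 5 × 0.5184^4 × 0.4816^1 = 0.173907
P(M+4) = 10 × 0.5184^3 × 0.4816^2 = 0.323123
P(M+6) = 10 × 0.5184^2 × 0.4816^3 = 0.300185
P(M+8) = 5 × 0.5184^1 × 0.4816^4 = 0.139438
P(M+10) = 0.4816^5 = 0.025908
The M+4 peak is largest (0.323123); scaling to 100 gives 11.6 : 53.8 : 100.0 : 92.9 : 43.2 : 8.0.

11.6 : 53.8 : 100.0 : 92.9 : 43.2 : 8.0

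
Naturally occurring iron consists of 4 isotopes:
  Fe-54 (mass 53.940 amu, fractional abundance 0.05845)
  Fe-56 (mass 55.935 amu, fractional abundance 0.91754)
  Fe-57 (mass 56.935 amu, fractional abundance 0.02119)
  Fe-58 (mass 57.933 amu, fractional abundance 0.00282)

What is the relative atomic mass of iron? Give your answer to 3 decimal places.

Ar = Σ fᵢ·mᵢ = 0.05845 × 53.940 + 0.91754 × 55.935 + 0.02119 × 56.935 + 0.00282 × 57.933
= 3.1528 + 51.3226 + 1.2065 + 0.1634 = 55.8453 amu

55.845 amu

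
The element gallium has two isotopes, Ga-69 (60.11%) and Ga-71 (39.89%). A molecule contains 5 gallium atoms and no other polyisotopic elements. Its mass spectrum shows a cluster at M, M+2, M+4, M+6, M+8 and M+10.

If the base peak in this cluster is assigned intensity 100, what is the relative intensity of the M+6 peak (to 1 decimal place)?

Binomial terms of (0.6011 + 0.3989)^5: M 0.0785, M+2 0.2604, M+4 0.3456, M+6 0.2293, M+8 0.0761, M+10 0.0101 → M+4 is the base peak.
P(M+4) = C(5,2) × 0.6011^3 × 0.3989^2 = 10 × 0.21719018 × 0.15912121 = 0.345596 (base)
P(M+6) = C(5,3) × 0.6011^2 × 0.3989^3 = 10 × 0.36132121 × 0.06347345 = 0.229343
Relative intensity = 0.229343 / 0.345596 × 100 = 66.4

66.4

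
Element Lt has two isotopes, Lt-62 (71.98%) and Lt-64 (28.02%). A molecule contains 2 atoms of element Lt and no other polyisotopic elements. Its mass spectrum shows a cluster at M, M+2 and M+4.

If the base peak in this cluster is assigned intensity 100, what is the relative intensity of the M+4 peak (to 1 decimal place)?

Term probabilities: M 0.5181, M+2 0.4034, M+4 0.0785. Base peak = M.
P(M) = C(2,0) × 0.7198^2 × 0.2802^0 = 1 × 0.51811204 × 1.0000 = 0.518112 (base)
P(M+4) = C(2,2) × 0.7198^0 × 0.2802^2 = 1 × 1.0000 × 0.07851204 = 0.078512
Relative intensity = 0.078512 / 0.518112 × 100 = 15.2

15.2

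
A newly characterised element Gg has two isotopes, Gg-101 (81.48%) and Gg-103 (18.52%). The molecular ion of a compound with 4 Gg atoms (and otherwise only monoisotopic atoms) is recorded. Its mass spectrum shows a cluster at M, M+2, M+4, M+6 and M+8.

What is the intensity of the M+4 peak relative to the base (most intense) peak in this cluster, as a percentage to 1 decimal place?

Term probabilities: M 0.4408, M+2 0.4007, M+4 0.1366, M+6 0.0207, M+8 0.0012. Base peak = M.
P(M) = C(4,0) × 0.8148^4 × 0.1852^0 = 1 × 0.44076194 × 1.0000 = 0.440762 (base)
P(M+4) = C(4,2) × 0.8148^2 × 0.1852^2 = 6 × 0.66389904 × 0.03429904 = 0.136627
Relative intensity = 0.136627 / 0.440762 × 100 = 31.0

31.0%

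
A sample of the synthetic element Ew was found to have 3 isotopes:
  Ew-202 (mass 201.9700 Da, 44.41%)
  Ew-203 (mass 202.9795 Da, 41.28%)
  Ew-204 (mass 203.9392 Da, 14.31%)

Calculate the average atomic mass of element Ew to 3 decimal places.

202.669 Da

Ar = Σ fᵢ·mᵢ = 0.4441 × 201.9700 + 0.4128 × 202.9795 + 0.1431 × 203.9392
= 89.69488 + 83.78994 + 29.18370 = 202.66852 Da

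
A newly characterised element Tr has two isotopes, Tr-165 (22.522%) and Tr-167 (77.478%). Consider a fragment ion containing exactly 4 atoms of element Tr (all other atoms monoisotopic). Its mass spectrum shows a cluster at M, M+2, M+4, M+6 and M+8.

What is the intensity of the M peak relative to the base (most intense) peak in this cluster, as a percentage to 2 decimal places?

Term probabilities: M 0.0026, M+2 0.0354, M+4 0.1827, M+6 0.4190, M+8 0.3603. Base peak = M+6.
P(M+6) = C(4,3) × 0.22522^1 × 0.77478^3 = 4 × 0.22522 × 0.46508808 = 0.418989 (base)
P(M) = C(4,0) × 0.22522^4 × 0.77478^0 = 1 × 0.00257293 × 1.0000 = 0.002573
Relative intensity = 0.002573 / 0.418989 × 100 = 0.61

0.61%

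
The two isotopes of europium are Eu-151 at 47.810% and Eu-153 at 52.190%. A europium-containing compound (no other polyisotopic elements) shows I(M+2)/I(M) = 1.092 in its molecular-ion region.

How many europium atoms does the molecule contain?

1

For n independent Eu atoms, I(M+2)/I(M) = n · (abundance Eu-153) / (abundance Eu-151) = n · 0.52190/0.47810.
n = 1.092 × 0.47810/0.52190 = 1.00 ≈ 1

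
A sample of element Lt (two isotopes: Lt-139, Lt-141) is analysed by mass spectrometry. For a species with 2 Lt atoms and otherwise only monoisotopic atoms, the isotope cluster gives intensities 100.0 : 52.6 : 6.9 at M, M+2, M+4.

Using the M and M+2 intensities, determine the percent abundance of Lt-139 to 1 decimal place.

Write p for the Lt-139 fraction. I(M+2)/I(M) = [C(2,1)·p^1·(1−p)] / p^2 = 2·(1−p)/p = 52.6/100.0 = 0.5260
(1−p)/p = 0.5260/2 = 0.2630  ⇒  p = 1/(1 + 0.2630) = 0.7918
Lt-139: 79.2%, Lt-141: 20.8%.

79.2%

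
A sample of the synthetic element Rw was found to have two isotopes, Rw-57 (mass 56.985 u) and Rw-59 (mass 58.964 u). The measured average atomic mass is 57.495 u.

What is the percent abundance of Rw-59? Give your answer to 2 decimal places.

25.77%

With x = fraction of Rw-57 (so Rw-59 is 1 − x):
56.985·x + 58.964·(1 − x) = 57.495
(56.985 − 58.964)·x = 57.495 − 58.964
x = -1.469 / -1.979 = 0.74229 → 74.23% Rw-57, 25.77% Rw-59.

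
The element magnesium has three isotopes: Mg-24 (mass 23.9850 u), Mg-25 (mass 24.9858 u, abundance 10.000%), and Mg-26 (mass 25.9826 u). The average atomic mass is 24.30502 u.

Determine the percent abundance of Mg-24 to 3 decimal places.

Let x and y be the fractions of Mg-24 and Mg-26. Then x + y = 1 − 0.10000 = 0.90000 and 23.9850x + 25.9826y = 24.30502 − 0.10000×24.9858 = 21.80644.
Substituting: 23.9850x + 25.9826(0.90000 − x) = 21.80644
(23.9850 − 25.9826)x = -1.5779  ⇒  x = 0.78990, y = 0.11010
Mg-24: 78.990%, Mg-26: 11.010%.

78.990%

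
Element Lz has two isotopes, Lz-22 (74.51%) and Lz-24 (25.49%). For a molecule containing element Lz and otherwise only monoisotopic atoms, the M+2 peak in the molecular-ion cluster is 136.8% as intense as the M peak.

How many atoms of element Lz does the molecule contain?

4

The M+2/M ratio from n Lz atoms is n · q/p = n · 0.2549/0.7451.
n = 1.368 × 0.7451/0.2549 = 4.00 ≈ 4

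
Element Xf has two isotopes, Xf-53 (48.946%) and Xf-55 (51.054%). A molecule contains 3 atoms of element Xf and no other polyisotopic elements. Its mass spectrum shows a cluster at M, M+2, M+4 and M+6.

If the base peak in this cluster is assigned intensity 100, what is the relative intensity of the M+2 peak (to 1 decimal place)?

(0.48946 + 0.51054)^3 gives M 0.1173, M+2 0.3669, M+4 0.3827, M+6 0.1331; the largest is M+4.
P(M+4) = C(3,2) × 0.48946^1 × 0.51054^2 = 3 × 0.48946 × 0.26065109 = 0.382735 (base)
P(M+2) = C(3,1) × 0.48946^2 × 0.51054^1 = 3 × 0.23957109 × 0.51054 = 0.366932
Relative intensity = 0.366932 / 0.382735 × 100 = 95.9

95.9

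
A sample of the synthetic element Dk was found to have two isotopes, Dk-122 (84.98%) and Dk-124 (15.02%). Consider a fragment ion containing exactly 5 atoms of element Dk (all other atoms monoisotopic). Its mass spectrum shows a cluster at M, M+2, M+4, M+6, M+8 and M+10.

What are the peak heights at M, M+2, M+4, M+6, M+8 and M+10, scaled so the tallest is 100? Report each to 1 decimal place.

100.0 : 88.4 : 31.2 : 5.5 : 0.5 : 0.0

Expanding (0.8498 + 0.1502)^5:
P(M) = 0.8498^5 = 0.443184
P(M+2) = 5 × 0.8498^4 × 0.1502^1 = 0.391658
P(M+4) = 10 × 0.8498^3 × 0.1502^2 = 0.138449
P(M+6) = 10 × 0.8498^2 × 0.1502^3 = 0.024471
P(M+8) = 5 × 0.8498^1 × 0.1502^4 = 0.002163
P(M+10) = 0.1502^5 = 0.000076
The M peak is largest (0.443184); scaling to 100 gives 100.0 : 88.4 : 31.2 : 5.5 : 0.5 : 0.0.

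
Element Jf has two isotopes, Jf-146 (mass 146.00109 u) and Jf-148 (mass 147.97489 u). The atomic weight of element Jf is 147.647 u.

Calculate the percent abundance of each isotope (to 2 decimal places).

With x = fraction of Jf-146 (so Jf-148 is 1 − x):
146.00109·x + 147.97489·(1 − x) = 147.647
(146.00109 − 147.97489)·x = 147.647 − 147.97489
x = -0.32789 / -1.97380 = 0.16612 → 16.61% Jf-146, 83.39% Jf-148.

Jf-146: 16.61%, Jf-148: 83.39%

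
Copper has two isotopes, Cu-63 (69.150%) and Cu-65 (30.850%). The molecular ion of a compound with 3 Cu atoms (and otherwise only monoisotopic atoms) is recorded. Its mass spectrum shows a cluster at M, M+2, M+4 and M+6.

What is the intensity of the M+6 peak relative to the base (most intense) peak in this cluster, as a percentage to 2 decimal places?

(0.69150 + 0.30850)^3 gives M 0.3307, M+2 0.4425, M+4 0.1974, M+6 0.0294; the largest is M+2.
P(M+2) = C(3,1) × 0.69150^2 × 0.30850^1 = 3 × 0.47817225 × 0.3085 = 0.442548 (base)
P(M+6) = C(3,3) × 0.69150^0 × 0.30850^3 = 1 × 1.0000 × 0.02936064 = 0.029361
Relative intensity = 0.029361 / 0.442548 × 100 = 6.63

6.63%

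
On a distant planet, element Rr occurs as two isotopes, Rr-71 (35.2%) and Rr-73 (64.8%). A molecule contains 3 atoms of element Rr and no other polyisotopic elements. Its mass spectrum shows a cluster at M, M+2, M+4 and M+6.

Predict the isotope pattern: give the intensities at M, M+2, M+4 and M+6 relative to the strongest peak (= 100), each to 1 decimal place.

Each Rr atom is independently Rr-71 (p = 0.352) or Rr-73 (q = 0.648); the cluster is the binomial expansion (p + q)^3.
P(M) = 0.352^3 = 0.043614
P(M+2) = 3 × 0.352^2 × 0.648^1 = 0.240869
P(M+4) = 3 × 0.352^1 × 0.648^2 = 0.443419
P(M+6) = 0.648^3 = 0.272098
The M+4 peak is largest (0.443419); scaling to 100 gives 9.8 : 54.3 : 100.0 : 61.4.

9.8 : 54.3 : 100.0 : 61.4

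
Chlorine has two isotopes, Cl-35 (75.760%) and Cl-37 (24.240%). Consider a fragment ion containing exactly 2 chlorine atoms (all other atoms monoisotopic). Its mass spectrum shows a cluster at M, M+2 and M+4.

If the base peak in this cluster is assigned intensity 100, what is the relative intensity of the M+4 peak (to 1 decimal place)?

(0.75760 + 0.24240)^2 gives M 0.5740, M+2 0.3673, M+4 0.0588; the largest is M.
P(M) = C(2,0) × 0.75760^2 × 0.24240^0 = 1 × 0.57395776 × 1.0000 = 0.573958 (base)
P(M+4) = C(2,2) × 0.75760^0 × 0.24240^2 = 1 × 1.0000 × 0.05875776 = 0.058758
Relative intensity = 0.058758 / 0.573958 × 100 = 10.2

10.2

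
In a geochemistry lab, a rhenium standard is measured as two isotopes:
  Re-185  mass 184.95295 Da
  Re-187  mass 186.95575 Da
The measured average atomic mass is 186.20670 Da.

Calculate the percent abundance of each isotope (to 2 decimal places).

Writing the weighted mean with unknown fraction x of Re-185:
184.95295·x + 186.95575·(1 − x) = 186.20670
(184.95295 − 186.95575)·x = 186.20670 − 186.95575
x = -0.74905 / -2.00280 = 0.37400 → 37.40% Re-185, 62.60% Re-187.

Re-185: 37.40%, Re-187: 62.60%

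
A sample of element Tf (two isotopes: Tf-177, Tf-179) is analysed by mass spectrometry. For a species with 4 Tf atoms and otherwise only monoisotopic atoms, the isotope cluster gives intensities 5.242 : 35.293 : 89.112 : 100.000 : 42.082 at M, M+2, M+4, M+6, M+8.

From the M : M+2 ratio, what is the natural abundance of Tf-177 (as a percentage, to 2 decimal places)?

37.27%

Let p = fractional abundance of Tf-177. I(M+2)/I(M) = [C(4,1)·p^3·(1−p)] / p^4 = 4·(1−p)/p = 35.293/5.242 = 6.7327
(1−p)/p = 6.7327/4 = 1.6832  ⇒  p = 1/(1 + 1.6832) = 0.3727
Tf-177: 37.27%, Tf-179: 62.73%.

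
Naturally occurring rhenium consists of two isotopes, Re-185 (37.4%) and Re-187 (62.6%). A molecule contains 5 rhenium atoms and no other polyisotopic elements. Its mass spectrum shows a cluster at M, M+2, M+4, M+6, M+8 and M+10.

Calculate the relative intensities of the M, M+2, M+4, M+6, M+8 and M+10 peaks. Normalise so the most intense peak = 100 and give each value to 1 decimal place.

2.1 : 17.8 : 59.7 : 100.0 : 83.7 : 28.0

Expanding (0.374 + 0.626)^5:
P(M) = 0.374^5 = 0.007317
P(M+2) = 5 × 0.374^4 × 0.626^1 = 0.061239
P(M+4) = 10 × 0.374^3 × 0.626^2 = 0.205005
P(M+6) = 10 × 0.374^2 × 0.626^3 = 0.343136
P(M+8) = 5 × 0.374^1 × 0.626^4 = 0.287170
P(M+10) = 0.626^5 = 0.096133
The M+6 peak is largest (0.343136); scaling to 100 gives 2.1 : 17.8 : 59.7 : 100.0 : 83.7 : 28.0.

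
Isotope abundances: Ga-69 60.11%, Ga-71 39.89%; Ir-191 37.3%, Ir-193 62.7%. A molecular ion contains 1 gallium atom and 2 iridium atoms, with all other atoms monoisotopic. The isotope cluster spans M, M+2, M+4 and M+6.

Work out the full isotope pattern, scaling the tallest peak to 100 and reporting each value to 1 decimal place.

19.8 : 79.6 : 100.0 : 37.1

Gallium pattern (n=1): 0.6011 : 0.3989
Iridium pattern (n=2): 0.139129 : 0.467742 : 0.393129
Convolve the two distributions (both contribute in 2-u steps):
  M: 0.6011×0.139129 = 0.083630
  M+2: 0.6011×0.467742 + 0.3989×0.139129 = 0.336658
  M+4: 0.6011×0.393129 + 0.3989×0.467742 = 0.422892
  M+6: 0.3989×0.393129 = 0.156819
Scale to base peak (0.422892) = 100: 19.8 : 79.6 : 100.0 : 37.1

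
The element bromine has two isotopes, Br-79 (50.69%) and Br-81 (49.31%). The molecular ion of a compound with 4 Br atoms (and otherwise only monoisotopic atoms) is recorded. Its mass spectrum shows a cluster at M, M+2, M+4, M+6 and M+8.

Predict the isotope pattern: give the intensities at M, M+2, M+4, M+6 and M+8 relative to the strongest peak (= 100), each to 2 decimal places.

The 4 Br atoms are independent, so intensities follow the terms of (0.5069 + 0.4931)^4.
P(M) = 0.5069^4 = 0.066022
P(M+2) = 4 × 0.5069^3 × 0.4931^1 = 0.256899
P(M+4) = 6 × 0.5069^2 × 0.4931^2 = 0.374857
P(M+6) = 4 × 0.5069^1 × 0.4931^3 = 0.243101
P(M+8) = 0.4931^4 = 0.059121
The M+4 peak is largest (0.374857); scaling to 100 gives 17.61 : 68.53 : 100.00 : 64.85 : 15.77.

17.61 : 68.53 : 100.00 : 64.85 : 15.77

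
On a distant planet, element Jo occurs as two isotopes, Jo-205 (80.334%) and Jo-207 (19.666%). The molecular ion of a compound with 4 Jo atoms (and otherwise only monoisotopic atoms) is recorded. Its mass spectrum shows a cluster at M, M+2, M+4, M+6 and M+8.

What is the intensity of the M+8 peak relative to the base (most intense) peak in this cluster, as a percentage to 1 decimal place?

Term probabilities: M 0.4165, M+2 0.4078, M+4 0.1498, M+6 0.0244, M+8 0.0015. Base peak = M.
P(M) = C(4,0) × 0.80334^4 × 0.19666^0 = 1 × 0.41648328 × 1.0000 = 0.416483 (base)
P(M+8) = C(4,4) × 0.80334^0 × 0.19666^4 = 1 × 1.0000 × 0.00149577 = 0.001496
Relative intensity = 0.001496 / 0.416483 × 100 = 0.4

0.4%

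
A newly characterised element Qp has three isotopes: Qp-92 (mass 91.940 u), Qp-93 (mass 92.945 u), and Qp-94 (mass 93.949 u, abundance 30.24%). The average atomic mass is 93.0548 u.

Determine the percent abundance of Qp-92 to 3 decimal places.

The remaining 69.76% is split between Qp-92 (fraction x) and Qp-93 (fraction 0.6976 − x).
Substituting: 91.940x + 92.945(0.6976 − x) = 64.6446224
(91.940 − 92.945)x = -0.1938096  ⇒  x = 0.19285, y = 0.50475
Qp-92: 19.285%, Qp-93: 50.475%.

19.285%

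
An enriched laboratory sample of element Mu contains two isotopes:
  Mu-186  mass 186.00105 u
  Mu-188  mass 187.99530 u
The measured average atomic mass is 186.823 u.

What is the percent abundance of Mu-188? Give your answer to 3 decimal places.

Let x be the fractional abundance of Mu-186; then Mu-188 has abundance 1 − x.
186.00105·x + 187.99530·(1 − x) = 186.823
(186.00105 − 187.99530)·x = 186.823 − 187.99530
x = -1.17230 / -1.99425 = 0.58784 → 58.784% Mu-186, 41.216% Mu-188.

41.216%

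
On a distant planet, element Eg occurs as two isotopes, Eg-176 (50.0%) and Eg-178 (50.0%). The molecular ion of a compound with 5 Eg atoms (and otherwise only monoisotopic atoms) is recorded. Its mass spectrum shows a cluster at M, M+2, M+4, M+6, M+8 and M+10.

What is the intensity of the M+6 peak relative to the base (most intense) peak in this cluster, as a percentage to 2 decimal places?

100.00%

(0.500 + 0.500)^5 gives M 0.0312, M+2 0.1562, M+4 0.3125, M+6 0.3125, M+8 0.1562, M+10 0.0312; the largest is M+4.
P(M+4) = C(5,2) × 0.500^3 × 0.500^2 = 10 × 0.1250 × 0.2500 = 0.312500 (base)
P(M+6) = C(5,3) × 0.500^2 × 0.500^3 = 10 × 0.2500 × 0.1250 = 0.312500
Relative intensity = 0.312500 / 0.312500 × 100 = 100.00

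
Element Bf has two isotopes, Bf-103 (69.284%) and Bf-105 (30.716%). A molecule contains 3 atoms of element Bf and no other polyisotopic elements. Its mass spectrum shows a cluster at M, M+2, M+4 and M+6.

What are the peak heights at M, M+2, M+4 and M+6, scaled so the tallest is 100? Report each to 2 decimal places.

Each Bf atom is independently Bf-103 (p = 0.69284) or Bf-105 (q = 0.30716); the cluster is the binomial expansion (p + q)^3.
P(M) = 0.69284^3 = 0.332582
P(M+2) = 3 × 0.69284^2 × 0.30716^1 = 0.442336
P(M+4) = 3 × 0.69284^1 × 0.30716^2 = 0.196103
P(M+6) = 0.30716^3 = 0.028980
The M+2 peak is largest (0.442336); scaling to 100 gives 75.19 : 100.00 : 44.33 : 6.55.

75.19 : 100.00 : 44.33 : 6.55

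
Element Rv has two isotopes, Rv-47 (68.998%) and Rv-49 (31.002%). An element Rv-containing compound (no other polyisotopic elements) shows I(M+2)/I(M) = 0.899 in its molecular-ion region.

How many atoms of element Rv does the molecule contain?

With n Rv atoms, P(M+2)/P(M) = C(n,1)·p^(n−1)q / p^n = n·q/p = n · 0.31002/0.68998.
n = 0.899 × 0.68998/0.31002 = 2.00 ≈ 2

2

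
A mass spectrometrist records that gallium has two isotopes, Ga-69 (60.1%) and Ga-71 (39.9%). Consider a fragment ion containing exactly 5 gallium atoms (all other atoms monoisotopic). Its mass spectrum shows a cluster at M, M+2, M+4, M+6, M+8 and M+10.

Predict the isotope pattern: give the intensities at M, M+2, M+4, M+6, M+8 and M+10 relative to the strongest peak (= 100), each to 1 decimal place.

Each Ga atom is independently Ga-69 (p = 0.601) or Ga-71 (q = 0.399); the cluster is the binomial expansion (p + q)^5.
P(M) = 0.601^5 = 0.078410
P(M+2) = 5 × 0.601^4 × 0.399^1 = 0.260280
P(M+4) = 10 × 0.601^3 × 0.399^2 = 0.345596
P(M+6) = 10 × 0.601^2 × 0.399^3 = 0.229439
P(M+8) = 5 × 0.601^1 × 0.399^4 = 0.076162
P(M+10) = 0.399^5 = 0.010113
The M+4 peak is largest (0.345596); scaling to 100 gives 22.7 : 75.3 : 100.0 : 66.4 : 22.0 : 2.9.

22.7 : 75.3 : 100.0 : 66.4 : 22.0 : 2.9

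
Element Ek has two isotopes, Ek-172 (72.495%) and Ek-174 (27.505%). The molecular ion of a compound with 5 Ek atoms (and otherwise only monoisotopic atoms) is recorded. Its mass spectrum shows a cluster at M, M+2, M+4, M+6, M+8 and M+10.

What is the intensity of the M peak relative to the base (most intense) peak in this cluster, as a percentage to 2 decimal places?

Binomial terms of (0.72495 + 0.27505)^5: M 0.2002, M+2 0.3799, M+4 0.2882, M+6 0.1094, M+8 0.0207, M+10 0.0016 → M+2 is the base peak.
P(M+2) = C(5,1) × 0.72495^4 × 0.27505^1 = 5 × 0.27620543 × 0.27505 = 0.379852 (base)
P(M) = C(5,0) × 0.72495^5 × 0.27505^0 = 1 × 0.20023513 × 1.0000 = 0.200235
Relative intensity = 0.200235 / 0.379852 × 100 = 52.71

52.71%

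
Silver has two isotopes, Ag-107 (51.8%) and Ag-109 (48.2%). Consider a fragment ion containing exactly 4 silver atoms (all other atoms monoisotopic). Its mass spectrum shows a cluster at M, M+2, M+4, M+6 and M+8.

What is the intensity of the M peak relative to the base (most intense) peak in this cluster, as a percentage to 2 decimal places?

19.25%

(0.518 + 0.482)^4 gives M 0.0720, M+2 0.2680, M+4 0.3740, M+6 0.2320, M+8 0.0540; the largest is M+4.
P(M+4) = C(4,2) × 0.518^2 × 0.482^2 = 6 × 0.268324 × 0.232324 = 0.374029 (base)
P(M) = C(4,0) × 0.518^4 × 0.482^0 = 1 × 0.07199777 × 1.0000 = 0.071998
Relative intensity = 0.071998 / 0.374029 × 100 = 19.25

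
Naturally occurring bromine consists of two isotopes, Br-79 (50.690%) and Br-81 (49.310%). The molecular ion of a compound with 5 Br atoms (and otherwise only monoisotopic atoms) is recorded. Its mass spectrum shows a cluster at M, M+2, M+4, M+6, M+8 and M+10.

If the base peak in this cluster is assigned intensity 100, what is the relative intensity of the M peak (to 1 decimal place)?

Binomial terms of (0.50690 + 0.49310)^5: M 0.0335, M+2 0.1628, M+4 0.3167, M+6 0.3081, M+8 0.1498, M+10 0.0292 → M+4 is the base peak.
P(M+4) = C(5,2) × 0.50690^3 × 0.49310^2 = 10 × 0.13024674 × 0.24314761 = 0.316692 (base)
P(M) = C(5,0) × 0.50690^5 × 0.49310^0 = 1 × 0.03346659 × 1.0000 = 0.033467
Relative intensity = 0.033467 / 0.316692 × 100 = 10.6

10.6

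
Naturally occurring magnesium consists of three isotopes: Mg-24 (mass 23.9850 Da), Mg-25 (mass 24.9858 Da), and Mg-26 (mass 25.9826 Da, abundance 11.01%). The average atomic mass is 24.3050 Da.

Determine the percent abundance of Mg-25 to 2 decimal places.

The remaining 88.99% is split between Mg-24 (fraction x) and Mg-25 (fraction 0.8899 − x).
Substituting: 23.9850x + 24.9858(0.8899 − x) = 21.44431574
(23.9850 − 24.9858)x = -0.79054768  ⇒  x = 0.78992, y = 0.09998
Mg-24: 78.99%, Mg-25: 10.00%.

10.00%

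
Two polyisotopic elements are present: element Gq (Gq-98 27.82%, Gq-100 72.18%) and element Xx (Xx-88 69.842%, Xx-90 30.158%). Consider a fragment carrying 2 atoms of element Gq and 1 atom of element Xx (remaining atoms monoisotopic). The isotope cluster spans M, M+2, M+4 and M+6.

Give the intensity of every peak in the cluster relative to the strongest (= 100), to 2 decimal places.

Element Gq pattern (n=2): 0.07739524 : 0.40160952 : 0.52099524
Element Xx pattern (n=1): 0.69842 : 0.30158
Convolve the two distributions (both contribute in 2-u steps):
  M: 0.07739524×0.69842 = 0.054054
  M+2: 0.07739524×0.30158 + 0.40160952×0.69842 = 0.303833
  M+4: 0.40160952×0.30158 + 0.52099524×0.69842 = 0.484991
  M+6: 0.52099524×0.30158 = 0.157122
Scale to base peak (0.484991) = 100: 11.15 : 62.65 : 100.00 : 32.40

11.15 : 62.65 : 100.00 : 32.40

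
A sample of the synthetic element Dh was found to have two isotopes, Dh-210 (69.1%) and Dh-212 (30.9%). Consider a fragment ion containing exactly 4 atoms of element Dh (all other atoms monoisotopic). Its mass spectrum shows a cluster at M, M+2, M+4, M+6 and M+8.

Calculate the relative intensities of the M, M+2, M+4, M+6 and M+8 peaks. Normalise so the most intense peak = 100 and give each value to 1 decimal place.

Each Dh atom is independently Dh-210 (p = 0.691) or Dh-212 (q = 0.309); the cluster is the binomial expansion (p + q)^4.
P(M) = 0.691^4 = 0.227988
P(M+2) = 4 × 0.691^3 × 0.309^1 = 0.407805
P(M+4) = 6 × 0.691^2 × 0.309^2 = 0.273542
P(M+6) = 4 × 0.691^1 × 0.309^3 = 0.081548
P(M+8) = 0.309^4 = 0.009117
The M+2 peak is largest (0.407805); scaling to 100 gives 55.9 : 100.0 : 67.1 : 20.0 : 2.2.

55.9 : 100.0 : 67.1 : 20.0 : 2.2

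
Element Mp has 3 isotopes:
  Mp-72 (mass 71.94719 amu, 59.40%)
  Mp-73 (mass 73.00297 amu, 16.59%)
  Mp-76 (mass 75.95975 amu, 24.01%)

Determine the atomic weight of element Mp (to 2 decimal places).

The abundance-weighted mean is 0.5940 × 71.94719 + 0.1659 × 73.00297 + 0.2401 × 75.95975
= 42.736631 + 12.111193 + 18.237936 = 73.085760 amu

73.09 amu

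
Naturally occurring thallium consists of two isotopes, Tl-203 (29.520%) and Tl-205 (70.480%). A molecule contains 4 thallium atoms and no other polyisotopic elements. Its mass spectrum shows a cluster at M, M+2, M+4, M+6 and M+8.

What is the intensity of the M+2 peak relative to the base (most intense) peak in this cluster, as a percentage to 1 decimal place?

Binomial terms of (0.29520 + 0.70480)^4: M 0.0076, M+2 0.0725, M+4 0.2597, M+6 0.4134, M+8 0.2468 → M+6 is the base peak.
P(M+6) = C(4,3) × 0.29520^1 × 0.70480^3 = 4 × 0.2952 × 0.35010449 = 0.413403 (base)
P(M+2) = C(4,1) × 0.29520^3 × 0.70480^1 = 4 × 0.02572463 × 0.7048 = 0.072523
Relative intensity = 0.072523 / 0.413403 × 100 = 17.5

17.5%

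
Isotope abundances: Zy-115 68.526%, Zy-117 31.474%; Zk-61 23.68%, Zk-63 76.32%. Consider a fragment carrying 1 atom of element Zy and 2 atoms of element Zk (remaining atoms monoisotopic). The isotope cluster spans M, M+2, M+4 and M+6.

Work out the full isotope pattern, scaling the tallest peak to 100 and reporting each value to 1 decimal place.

Element Zy pattern (n=1): 0.68526 : 0.31474
Element Zk pattern (n=2): 0.05607424 : 0.36145152 : 0.58247424
Convolve the two distributions (both contribute in 2-u steps):
  M: 0.68526×0.05607424 = 0.038425
  M+2: 0.68526×0.36145152 + 0.31474×0.05607424 = 0.265337
  M+4: 0.68526×0.58247424 + 0.31474×0.36145152 = 0.512910
  M+6: 0.31474×0.58247424 = 0.183328
Scale to base peak (0.512910) = 100: 7.5 : 51.7 : 100.0 : 35.7

7.5 : 51.7 : 100.0 : 35.7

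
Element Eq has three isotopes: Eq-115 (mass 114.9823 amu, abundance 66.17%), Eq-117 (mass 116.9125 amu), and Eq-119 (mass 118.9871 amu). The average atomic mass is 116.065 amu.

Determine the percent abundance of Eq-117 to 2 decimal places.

13.12%

Let x and y be the fractions of Eq-117 and Eq-119. Then x + y = 1 − 0.6617 = 0.3383 and 116.9125x + 118.9871y = 116.065 − 0.6617×114.9823 = 39.98121209.
Substituting: 116.9125x + 118.9871(0.3383 − x) = 39.98121209
(116.9125 − 118.9871)x = -0.27212384  ⇒  x = 0.13117, y = 0.20713
Eq-117: 13.12%, Eq-119: 20.71%.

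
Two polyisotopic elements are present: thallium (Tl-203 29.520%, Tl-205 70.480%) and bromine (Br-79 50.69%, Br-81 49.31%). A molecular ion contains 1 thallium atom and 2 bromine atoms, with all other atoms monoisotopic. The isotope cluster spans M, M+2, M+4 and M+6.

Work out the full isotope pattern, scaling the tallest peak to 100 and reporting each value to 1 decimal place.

Thallium pattern (n=1): 0.2952 : 0.7048
Bromine pattern (n=2): 0.25694761 : 0.49990478 : 0.24314761
Convolve the two distributions (both contribute in 2-u steps):
  M: 0.2952×0.25694761 = 0.075851
  M+2: 0.2952×0.49990478 + 0.7048×0.25694761 = 0.328669
  M+4: 0.2952×0.24314761 + 0.7048×0.49990478 = 0.424110
  M+6: 0.7048×0.24314761 = 0.171370
Scale to base peak (0.424110) = 100: 17.9 : 77.5 : 100.0 : 40.4

17.9 : 77.5 : 100.0 : 40.4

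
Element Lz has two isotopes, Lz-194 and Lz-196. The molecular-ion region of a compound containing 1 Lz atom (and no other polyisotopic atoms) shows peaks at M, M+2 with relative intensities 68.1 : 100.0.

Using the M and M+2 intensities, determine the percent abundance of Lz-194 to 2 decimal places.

40.51%

Write p for the Lz-194 fraction. I(M+2)/I(M) = [C(1,1)·p^0·(1−p)] / p^1 = 1·(1−p)/p = 100.0/68.1 = 1.4684
(1−p)/p = 1.4684/1 = 1.4684  ⇒  p = 1/(1 + 1.4684) = 0.4051
Lz-194: 40.51%, Lz-196: 59.49%.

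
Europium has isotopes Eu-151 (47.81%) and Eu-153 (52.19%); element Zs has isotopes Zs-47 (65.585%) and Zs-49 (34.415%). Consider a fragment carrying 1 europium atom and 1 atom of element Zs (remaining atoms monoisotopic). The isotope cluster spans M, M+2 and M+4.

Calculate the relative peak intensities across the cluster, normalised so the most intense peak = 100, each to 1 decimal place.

61.9 : 100.0 : 35.4

Europium pattern (n=1): 0.4781 : 0.5219
Element Zs pattern (n=1): 0.65585 : 0.34415
Convolve the two distributions (both contribute in 2-u steps):
  M: 0.4781×0.65585 = 0.313562
  M+2: 0.4781×0.34415 + 0.5219×0.65585 = 0.506826
  M+4: 0.5219×0.34415 = 0.179612
Scale to base peak (0.506826) = 100: 61.9 : 100.0 : 35.4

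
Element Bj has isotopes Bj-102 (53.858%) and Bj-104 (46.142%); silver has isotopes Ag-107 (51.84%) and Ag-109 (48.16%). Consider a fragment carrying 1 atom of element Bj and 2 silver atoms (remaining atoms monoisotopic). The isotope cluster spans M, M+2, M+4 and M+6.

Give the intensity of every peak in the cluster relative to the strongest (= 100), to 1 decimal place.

36.8 : 100.0 : 90.4 : 27.2

Element Bj pattern (n=1): 0.53858 : 0.46142
Silver pattern (n=2): 0.26873856 : 0.49932288 : 0.23193856
Convolve the two distributions (both contribute in 2-u steps):
  M: 0.53858×0.26873856 = 0.144737
  M+2: 0.53858×0.49932288 + 0.46142×0.26873856 = 0.392927
  M+4: 0.53858×0.23193856 + 0.46142×0.49932288 = 0.355315
  M+6: 0.46142×0.23193856 = 0.107021
Scale to base peak (0.392927) = 100: 36.8 : 100.0 : 90.4 : 27.2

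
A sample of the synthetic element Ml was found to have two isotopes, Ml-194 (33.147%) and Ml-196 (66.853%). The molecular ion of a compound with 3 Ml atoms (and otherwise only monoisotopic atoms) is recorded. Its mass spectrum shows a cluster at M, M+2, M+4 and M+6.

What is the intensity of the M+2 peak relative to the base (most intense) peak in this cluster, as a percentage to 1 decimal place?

49.6%

Binomial terms of (0.33147 + 0.66853)^3: M 0.0364, M+2 0.2204, M+4 0.4444, M+6 0.2988 → M+4 is the base peak.
P(M+4) = C(3,2) × 0.33147^1 × 0.66853^2 = 3 × 0.33147 × 0.44693236 = 0.444434 (base)
P(M+2) = C(3,1) × 0.33147^2 × 0.66853^1 = 3 × 0.10987236 × 0.66853 = 0.220359
Relative intensity = 0.220359 / 0.444434 × 100 = 49.6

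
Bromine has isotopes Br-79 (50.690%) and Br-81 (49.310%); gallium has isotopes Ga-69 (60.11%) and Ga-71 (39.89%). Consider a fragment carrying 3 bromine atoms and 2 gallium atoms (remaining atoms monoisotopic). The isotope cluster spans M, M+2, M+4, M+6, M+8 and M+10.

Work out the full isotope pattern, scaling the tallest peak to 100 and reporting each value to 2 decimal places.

13.98 : 59.36 : 100.00 : 83.52 : 34.56 : 5.67

Bromine pattern (n=3): 0.13024674 : 0.3801026 : 0.36975457 : 0.11989609
Gallium pattern (n=2): 0.36132121 : 0.47955758 : 0.15912121
Convolve the two distributions (both contribute in 2-u steps):
  M: 0.13024674×0.36132121 = 0.047061
  M+2: 0.13024674×0.47955758 + 0.3801026×0.36132121 = 0.199800
  M+4: 0.13024674×0.15912121 + 0.3801026×0.47955758 + 0.36975457×0.36132121 = 0.336606
  M+6: 0.3801026×0.15912121 + 0.36975457×0.47955758 + 0.11989609×0.36132121 = 0.281122
  M+8: 0.36975457×0.15912121 + 0.11989609×0.47955758 = 0.116333
  M+10: 0.11989609×0.15912121 = 0.019078
Scale to base peak (0.336606) = 100: 13.98 : 59.36 : 100.00 : 83.52 : 34.56 : 5.67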